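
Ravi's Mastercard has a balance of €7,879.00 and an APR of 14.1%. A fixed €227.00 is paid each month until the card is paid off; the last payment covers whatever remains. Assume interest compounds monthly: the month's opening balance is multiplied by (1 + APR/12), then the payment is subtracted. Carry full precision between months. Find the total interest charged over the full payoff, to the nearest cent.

Monthly rate r = 14.1%/12 = 1.175% = 0.01175.
Payoff takes n = ⌈−ln(1 − rB₀/P)/ln(1+r)⌉ = ⌈44.854⌉ = 45 payments; the last is €194.13.
Total paid = 44·€227.00 + €194.13 = €10,182.13.
Total interest = total paid − principal = €10,182.13 − €7,879.00 = €2,303.13.

€2,303.13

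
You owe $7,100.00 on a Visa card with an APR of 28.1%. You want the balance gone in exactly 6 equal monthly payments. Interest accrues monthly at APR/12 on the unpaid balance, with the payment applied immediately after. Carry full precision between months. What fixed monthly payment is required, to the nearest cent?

$1,282.19

Monthly rate r = 28.1%/12 = 2.34167% = 0.0234167.
Level-payment amortization: P = B₀·r / (1 − (1+r)^(−n)) = 7100.00·0.0234167 / (1 − 1.02342^(−6)).
Denominator 1 − (1+r)^(−6) = 0.129667727.
P = 166.258 / 0.129667727 ≈ 1282.19.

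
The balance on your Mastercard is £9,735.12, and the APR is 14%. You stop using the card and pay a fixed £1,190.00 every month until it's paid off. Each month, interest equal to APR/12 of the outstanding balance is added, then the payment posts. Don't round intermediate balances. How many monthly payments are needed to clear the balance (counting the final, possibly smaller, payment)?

9 months

Monthly rate r = 14%/12 = 1.16667% = 0.0116667.
Recurrence: B ← B·(1+r) − £1,190.00.
Month 1: interest £113.58; balance after payment £8,658.70.
Month 2: interest £101.02; balance after payment £7,569.71.
Closed form: n = −ln(1 − rB₀/P)/ln(1+r) = −ln(0.90456)/ln(1.01167) ≈ 8.648, so the balance reaches zero during payment 9.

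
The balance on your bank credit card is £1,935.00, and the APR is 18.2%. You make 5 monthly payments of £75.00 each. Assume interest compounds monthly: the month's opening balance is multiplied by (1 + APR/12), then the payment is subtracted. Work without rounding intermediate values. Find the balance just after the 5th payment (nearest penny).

£1,699.71

Monthly rate r = 18.2%/12 = 1.51667% = 0.0151667.
Each month: B ← B·(1+r) − £75.00.
Month 1: interest £29.35; balance after payment £1,889.35.
Month 2: interest £28.66; balance after payment £1,843.00.
Month 3: interest £27.95; balance after payment £1,795.95.
Month 4: interest £27.24; balance after payment £1,748.19.
Month 5: interest £26.51; balance after payment £1,699.71.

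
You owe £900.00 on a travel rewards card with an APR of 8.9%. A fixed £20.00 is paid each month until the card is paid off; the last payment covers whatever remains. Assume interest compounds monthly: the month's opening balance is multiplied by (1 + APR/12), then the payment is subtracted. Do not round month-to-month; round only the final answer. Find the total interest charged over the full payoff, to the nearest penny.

Monthly rate r = 8.9%/12 = 0.741667% = 0.00741667.
Payoff takes n = ⌈−ln(1 − rB₀/P)/ln(1+r)⌉ = ⌈54.957⌉ = 55 payments; the last is £19.13.
Total paid = 54·£20.00 + £19.13 = £1,099.13.
Total interest = total paid − principal = £1,099.13 − £900.00 = £199.13.

£199.13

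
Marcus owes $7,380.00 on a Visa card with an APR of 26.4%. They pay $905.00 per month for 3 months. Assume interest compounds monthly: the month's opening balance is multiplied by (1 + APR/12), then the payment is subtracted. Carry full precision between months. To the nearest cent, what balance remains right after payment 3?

Monthly rate r = 26.4%/12 = 2.2% = 0.022.
Each month: B ← B·(1+r) − $905.00.
Month 1: interest $162.36; balance after payment $6,637.36.
Month 2: interest $146.02; balance after payment $5,878.38.
Month 3: interest $129.32; balance after payment $5,102.71.

$5,102.71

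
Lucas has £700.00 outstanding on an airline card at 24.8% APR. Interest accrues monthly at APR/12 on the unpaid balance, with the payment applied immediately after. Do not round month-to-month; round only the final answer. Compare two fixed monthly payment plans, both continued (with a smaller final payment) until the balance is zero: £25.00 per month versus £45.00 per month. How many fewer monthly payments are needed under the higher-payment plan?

Monthly rate r = 24.8%/12 = 2.06667% = 0.0206667.
At £25.00/mo: n = ⌈−ln(1 − rB₀/P)/ln(1+r)⌉ = 43 payments (last £6.38); total interest = total paid − £700.00 = £356.38.
At £45.00/mo: 19 payments (last £43.21); total interest £153.21.
Payments saved = 43 − 19 = 24.

24 fewer payments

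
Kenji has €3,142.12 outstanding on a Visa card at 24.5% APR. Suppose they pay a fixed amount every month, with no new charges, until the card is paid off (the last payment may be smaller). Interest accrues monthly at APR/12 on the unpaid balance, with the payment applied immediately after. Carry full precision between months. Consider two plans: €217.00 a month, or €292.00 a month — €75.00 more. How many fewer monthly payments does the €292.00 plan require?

Monthly rate r = 24.5%/12 = 2.04167% = 0.0204167.
At €217.00/mo: n = ⌈−ln(1 − rB₀/P)/ln(1+r)⌉ = 18 payments (last €74.18); total interest = total paid − €3,142.12 = €621.06.
At €292.00/mo: 13 payments (last €80.64); total interest €442.52.
Payments saved = 18 − 13 = 5.

5 fewer payments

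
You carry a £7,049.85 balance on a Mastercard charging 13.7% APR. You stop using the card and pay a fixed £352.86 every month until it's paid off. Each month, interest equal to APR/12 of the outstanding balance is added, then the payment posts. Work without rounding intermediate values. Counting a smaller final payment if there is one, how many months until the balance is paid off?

23 months

Monthly rate r = 13.7%/12 = 1.14167% = 0.0114167.
Recurrence: B ← B·(1+r) − £352.86.
Month 1: interest £80.49; balance after payment £6,777.48.
Month 2: interest £77.38; balance after payment £6,501.99.
Closed form: n = −ln(1 − rB₀/P)/ln(1+r) = −ln(0.7719)/ln(1.01142) ≈ 22.806, so the balance reaches zero during payment 23.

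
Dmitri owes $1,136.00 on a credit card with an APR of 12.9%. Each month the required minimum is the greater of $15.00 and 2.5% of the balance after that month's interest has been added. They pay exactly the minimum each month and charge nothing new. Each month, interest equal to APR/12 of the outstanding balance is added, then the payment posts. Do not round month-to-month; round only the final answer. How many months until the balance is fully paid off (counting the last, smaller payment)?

97 months

Monthly rate r = 12.9%/12 = 1.075% = 0.01075.
While 2.5% of the post-interest balance exceeds $15.00, each month B ← (B·(1+r))·(1 − 0.025), i.e. B shrinks by the factor (1+r)·0.975 = 0.98548.
This holds for months 1–45. Entering month 46 the balance is $588.24; 2.5% of the post-interest balance is now below $15.00, so the flat $15.00 minimum applies from here.
From month 46 a fixed $15.00 at rate r clears $588.24 in 52 more payments. Total: 45 + 52 = 97 months.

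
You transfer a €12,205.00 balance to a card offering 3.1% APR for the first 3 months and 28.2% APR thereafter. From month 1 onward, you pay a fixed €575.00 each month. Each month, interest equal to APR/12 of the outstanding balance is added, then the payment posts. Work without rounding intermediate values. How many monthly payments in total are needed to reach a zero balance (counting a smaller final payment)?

Promo months 1–3 at r₀ = 3.1%/12 = 0.00258333; months 4+ at r₁ = 28.2%/12 = 0.0235.
After month 3: iterate B ← B·(1+r₀) − €575.00 for 3 months → €10,570.37.
Then at r₁ with €575.00/mo: n₂ = −ln(1 − r₁·B/P)/ln(1+r₁) ≈ 24.35 → 25 more payments.

28 payments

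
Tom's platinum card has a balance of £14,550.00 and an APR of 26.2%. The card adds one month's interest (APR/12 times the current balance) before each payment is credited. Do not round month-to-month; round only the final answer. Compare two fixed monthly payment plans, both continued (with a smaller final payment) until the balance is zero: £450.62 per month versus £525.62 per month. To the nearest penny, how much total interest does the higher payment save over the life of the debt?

Monthly rate r = 26.2%/12 = 2.18333% = 0.0218333.
At £450.62/mo: n = ⌈−ln(1 − rB₀/P)/ln(1+r)⌉ = 57 payments (last £234.44); total interest = total paid − £14,550.00 = £10,919.16.
At £525.62/mo: 43 payments (last £491.26); total interest £8,017.30.
Interest saved = £10,919.16 − £8,017.30 = £2,901.86.

£2,901.86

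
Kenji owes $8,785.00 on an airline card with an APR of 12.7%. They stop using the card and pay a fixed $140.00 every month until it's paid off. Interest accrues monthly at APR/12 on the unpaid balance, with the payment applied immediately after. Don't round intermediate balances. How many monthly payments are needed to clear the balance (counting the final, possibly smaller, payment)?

104 payments

Monthly rate r = 12.7%/12 = 1.05833% = 0.0105833.
Recurrence: B ← B·(1+r) − $140.00.
Month 1: interest $92.97; balance after payment $8,737.97.
Month 2: interest $92.48; balance after payment $8,690.45.
Closed form: n = −ln(1 − rB₀/P)/ln(1+r) = −ln(0.3359)/ln(1.01058) ≈ 103.627, so the balance reaches zero during payment 104.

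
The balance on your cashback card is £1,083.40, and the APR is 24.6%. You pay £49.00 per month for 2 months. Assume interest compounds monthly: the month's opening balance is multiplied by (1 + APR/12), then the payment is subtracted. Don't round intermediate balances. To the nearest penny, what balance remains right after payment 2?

Monthly rate r = 24.6%/12 = 2.05% = 0.0205.
Each month: B ← B·(1+r) − £49.00.
Month 1: interest £22.21; balance after payment £1,056.61.
Month 2: interest £21.66; balance after payment £1,029.27.

£1,029.27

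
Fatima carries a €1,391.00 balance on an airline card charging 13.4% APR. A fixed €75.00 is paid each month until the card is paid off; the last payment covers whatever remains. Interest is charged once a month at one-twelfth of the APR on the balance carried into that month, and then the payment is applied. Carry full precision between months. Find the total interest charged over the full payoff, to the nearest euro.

Monthly rate r = 13.4%/12 = 1.11667% = 0.0111667.
Payoff takes n = ⌈−ln(1 − rB₀/P)/ln(1+r)⌉ = ⌈20.898⌉ = 21 payments; the last is €67.36.
Total paid = 20·€75.00 + €67.36 = €1,567.36.
Total interest = total paid − principal = €1,567.36 − €1,391.00 = €176.36.

€176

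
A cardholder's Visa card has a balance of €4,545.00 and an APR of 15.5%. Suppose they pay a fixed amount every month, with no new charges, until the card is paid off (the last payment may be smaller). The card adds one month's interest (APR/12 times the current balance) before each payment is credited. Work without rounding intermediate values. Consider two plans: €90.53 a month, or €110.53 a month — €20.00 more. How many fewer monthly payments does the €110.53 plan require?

22 fewer payments

Monthly rate r = 15.5%/12 = 1.29167% = 0.0129167.
At €90.53/mo: n = ⌈−ln(1 − rB₀/P)/ln(1+r)⌉ = 82 payments (last €41.89); total interest = total paid − €4,545.00 = €2,829.82.
At €110.53/mo: 60 payments (last €2.04); total interest €1,978.31.
Payments saved = 82 − 60 = 22.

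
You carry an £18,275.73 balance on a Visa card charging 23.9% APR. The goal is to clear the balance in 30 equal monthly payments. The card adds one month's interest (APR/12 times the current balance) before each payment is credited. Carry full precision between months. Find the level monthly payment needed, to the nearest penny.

£815.08

Monthly rate r = 23.9%/12 = 1.99167% = 0.0199167.
Level-payment amortization: P = B₀·r / (1 − (1+r)^(−n)) = 18275.73·0.0199167 / (1 − 1.01992^(−30)).
Denominator 1 − (1+r)^(−30) = 0.446574281.
P = 363.992 / 0.446574281 ≈ 815.08.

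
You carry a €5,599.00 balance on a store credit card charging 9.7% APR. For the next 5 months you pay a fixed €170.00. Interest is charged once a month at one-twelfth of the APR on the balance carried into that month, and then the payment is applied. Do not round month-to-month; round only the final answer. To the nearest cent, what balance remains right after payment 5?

Monthly rate r = 9.7%/12 = 0.808333% = 0.00808333.
Each month: B ← B·(1+r) − €170.00.
Month 1: interest €45.26; balance after payment €5,474.26.
Month 2: interest €44.25; balance after payment €5,348.51.
Month 3: interest €43.23; balance after payment €5,221.74.
Month 4: interest €42.21; balance after payment €5,093.95.
Month 5: interest €41.18; balance after payment €4,965.13.

€4,965.13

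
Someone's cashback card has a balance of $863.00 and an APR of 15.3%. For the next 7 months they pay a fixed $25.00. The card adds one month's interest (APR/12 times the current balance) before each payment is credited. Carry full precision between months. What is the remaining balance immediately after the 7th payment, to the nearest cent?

$761.19

Monthly rate r = 15.3%/12 = 1.275% = 0.01275.
Each month: B ← B·(1+r) − $25.00.
Month 1: interest $11.00; balance after payment $849.00.
Month 2: interest $10.82; balance after payment $834.83.
Month 3: interest $10.64; balance after payment $820.47.
Month 4: interest $10.46; balance after payment $805.93.
Month 5: interest $10.28; balance after payment $791.21.
Month 6: interest $10.09; balance after payment $776.30.
Month 7: interest $9.90; balance after payment $761.19.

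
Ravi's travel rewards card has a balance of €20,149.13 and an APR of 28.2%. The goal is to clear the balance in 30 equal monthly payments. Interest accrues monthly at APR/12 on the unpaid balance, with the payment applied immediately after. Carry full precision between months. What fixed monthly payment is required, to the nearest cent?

€943.53

Monthly rate r = 28.2%/12 = 2.35% = 0.0235.
Level-payment amortization: P = B₀·r / (1 − (1+r)^(−n)) = 20149.13·0.0235 / (1 − 1.0235^(−30)).
Denominator 1 − (1+r)^(−30) = 0.501844889.
P = 473.505 / 0.501844889 ≈ 943.53.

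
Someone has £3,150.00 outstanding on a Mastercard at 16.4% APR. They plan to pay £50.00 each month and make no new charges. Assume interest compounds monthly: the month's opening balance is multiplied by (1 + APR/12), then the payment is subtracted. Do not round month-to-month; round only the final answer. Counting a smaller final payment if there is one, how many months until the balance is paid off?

146 months

Monthly rate r = 16.4%/12 = 1.36667% = 0.0136667.
Recurrence: B ← B·(1+r) − £50.00.
Month 1: interest £43.05; balance after payment £3,143.05.
Month 2: interest £42.96; balance after payment £3,136.01.
Closed form: n = −ln(1 − rB₀/P)/ln(1+r) = −ln(0.139)/ln(1.01367) ≈ 145.371, so the balance reaches zero during payment 146.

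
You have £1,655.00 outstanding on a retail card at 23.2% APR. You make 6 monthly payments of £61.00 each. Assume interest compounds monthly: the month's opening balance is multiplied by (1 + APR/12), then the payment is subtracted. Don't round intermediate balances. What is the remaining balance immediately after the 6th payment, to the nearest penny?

£1,472.35

Monthly rate r = 23.2%/12 = 1.93333% = 0.0193333.
Each month: B ← B·(1+r) − £61.00.
Month 1: interest £32.00; balance after payment £1,626.00.
Month 2: interest £31.44; balance after payment £1,596.43.
Month 3: interest £30.86; balance after payment £1,566.30.
Month 4: interest £30.28; balance after payment £1,535.58.
Month 5: interest £29.69; balance after payment £1,504.27.
Month 6: interest £29.08; balance after payment £1,472.35.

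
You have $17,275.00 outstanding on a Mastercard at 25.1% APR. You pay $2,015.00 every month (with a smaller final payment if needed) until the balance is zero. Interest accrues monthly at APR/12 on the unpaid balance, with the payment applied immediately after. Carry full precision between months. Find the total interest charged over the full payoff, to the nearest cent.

$1,966.76

Monthly rate r = 25.1%/12 = 2.09167% = 0.0209167.
Payoff takes n = ⌈−ln(1 − rB₀/P)/ln(1+r)⌉ = ⌈9.547⌉ = 10 payments; the last is $1,106.76.
Total paid = 9·$2,015.00 + $1,106.76 = $19,241.76.
Total interest = total paid − principal = $19,241.76 − $17,275.00 = $1,966.76.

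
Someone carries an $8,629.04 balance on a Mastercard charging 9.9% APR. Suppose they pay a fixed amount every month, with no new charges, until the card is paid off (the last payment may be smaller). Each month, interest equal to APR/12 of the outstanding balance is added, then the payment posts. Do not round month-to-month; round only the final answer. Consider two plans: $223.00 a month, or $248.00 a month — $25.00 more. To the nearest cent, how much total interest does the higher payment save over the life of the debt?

$224.10

Monthly rate r = 9.9%/12 = 0.825% = 0.00825.
At $223.00/mo: n = ⌈−ln(1 − rB₀/P)/ln(1+r)⌉ = 47 payments (last $179.18); total interest = total paid − $8,629.04 = $1,808.14.
At $248.00/mo: 42 payments (last $45.08); total interest $1,584.04.
Interest saved = $1,808.14 − $1,584.04 = $224.10.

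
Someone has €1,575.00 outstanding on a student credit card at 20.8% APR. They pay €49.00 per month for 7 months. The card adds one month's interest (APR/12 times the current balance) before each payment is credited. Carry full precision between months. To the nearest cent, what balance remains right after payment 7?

€1,414.97

Monthly rate r = 20.8%/12 = 1.73333% = 0.0173333.
Each month: B ← B·(1+r) − €49.00.
Month 1: interest €27.30; balance after payment €1,553.30.
Month 2: interest €26.92; balance after payment €1,531.22.
Month 3: interest €26.54; balance after payment €1,508.77.
Month 4: interest €26.15; balance after payment €1,485.92.
Month 5: interest €25.76; balance after payment €1,462.67.
Month 6: interest €25.35; balance after payment €1,439.03.
Month 7: interest €24.94; balance after payment €1,414.97.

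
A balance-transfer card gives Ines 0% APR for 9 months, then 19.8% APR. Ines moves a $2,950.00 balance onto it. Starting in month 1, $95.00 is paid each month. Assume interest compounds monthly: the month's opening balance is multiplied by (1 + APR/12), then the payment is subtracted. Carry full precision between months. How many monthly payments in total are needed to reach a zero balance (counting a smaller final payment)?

Promo months 1–9 at r₀ = 0%/12 = 0; months 10+ at r₁ = 19.8%/12 = 0.0165.
After month 9 (no interest yet): B = $2,950.00 − 9·$95.00 = $2,095.00.
Then at r₁ with $95.00/mo: n₂ = −ln(1 − r₁·B/P)/ln(1+r₁) ≈ 27.64 → 28 more payments.

37 payments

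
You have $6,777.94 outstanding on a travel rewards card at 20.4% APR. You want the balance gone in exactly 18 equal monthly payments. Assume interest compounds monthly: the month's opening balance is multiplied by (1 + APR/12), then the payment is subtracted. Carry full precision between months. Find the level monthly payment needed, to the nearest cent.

$440.27

Monthly rate r = 20.4%/12 = 1.7% = 0.017.
Level-payment amortization: P = B₀·r / (1 − (1+r)^(−n)) = 6777.94·0.017 / (1 − 1.017^(−18)).
Denominator 1 − (1+r)^(−18) = 0.261717036.
P = 115.225 / 0.261717036 ≈ 440.27.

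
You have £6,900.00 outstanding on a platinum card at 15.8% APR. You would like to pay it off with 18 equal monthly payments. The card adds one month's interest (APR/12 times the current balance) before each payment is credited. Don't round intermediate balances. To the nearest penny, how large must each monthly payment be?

Monthly rate r = 15.8%/12 = 1.31667% = 0.0131667.
Level-payment amortization: P = B₀·r / (1 − (1+r)^(−n)) = 6900.00·0.0131667 / (1 − 1.01317^(−18)).
Denominator 1 − (1+r)^(−18) = 0.209787444.
P = 90.85 / 0.209787444 ≈ 433.06.

£433.06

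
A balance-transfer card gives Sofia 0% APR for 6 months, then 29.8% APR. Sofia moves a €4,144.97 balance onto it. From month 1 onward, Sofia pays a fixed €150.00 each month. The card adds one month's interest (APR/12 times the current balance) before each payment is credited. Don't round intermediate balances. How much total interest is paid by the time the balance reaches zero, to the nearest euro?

Promo months 1–6 at r₀ = 0%/12 = 0; months 7+ at r₁ = 29.8%/12 = 0.0248333.
After month 6 (no interest yet): B = €4,144.97 − 6·€150.00 = €3,244.97.
Then at r₁ with €150.00/mo: n₂ = −ln(1 − r₁·B/P)/ln(1+r₁) ≈ 31.41 → 32 more payments.
Total paid = 37·€150.00 + €62.08 = €5,612.08; interest = €5,612.08 − €4,144.97 = €1,467.11.

€1,467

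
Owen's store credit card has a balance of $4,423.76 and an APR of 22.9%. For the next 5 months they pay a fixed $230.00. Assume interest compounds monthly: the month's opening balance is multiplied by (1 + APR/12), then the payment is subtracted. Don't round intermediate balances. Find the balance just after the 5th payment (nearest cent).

$3,667.54

Monthly rate r = 22.9%/12 = 1.90833% = 0.0190833.
Each month: B ← B·(1+r) − $230.00.
Month 1: interest $84.42; balance after payment $4,278.18.
Month 2: interest $81.64; balance after payment $4,129.82.
Month 3: interest $78.81; balance after payment $3,978.63.
Month 4: interest $75.93; balance after payment $3,824.56.
Month 5: interest $72.99; balance after payment $3,667.54.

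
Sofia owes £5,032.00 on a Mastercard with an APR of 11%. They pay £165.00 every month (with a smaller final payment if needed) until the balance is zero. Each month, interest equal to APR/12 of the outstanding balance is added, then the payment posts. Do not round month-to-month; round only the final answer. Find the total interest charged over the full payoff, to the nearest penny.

Monthly rate r = 11%/12 = 0.916667% = 0.00916667.
Payoff takes n = ⌈−ln(1 − rB₀/P)/ln(1+r)⌉ = ⌈35.933⌉ = 36 payments; the last is £154.02.
Total paid = 35·£165.00 + £154.02 = £5,929.02.
Total interest = total paid − principal = £5,929.02 − £5,032.00 = £897.02.

£897.02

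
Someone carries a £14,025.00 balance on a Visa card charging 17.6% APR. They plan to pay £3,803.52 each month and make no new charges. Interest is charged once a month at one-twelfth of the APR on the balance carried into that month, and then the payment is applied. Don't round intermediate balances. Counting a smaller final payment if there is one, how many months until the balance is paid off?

4 months

Monthly rate r = 17.6%/12 = 1.46667% = 0.0146667.
Recurrence: B ← B·(1+r) − £3,803.52.
Month 1: interest £205.70; balance after payment £10,427.18.
Month 2: interest £152.93; balance after payment £6,776.59.
Month 3: interest £99.39; balance after payment £3,072.46.
Month 4: interest £45.06; balance after payment £0.00.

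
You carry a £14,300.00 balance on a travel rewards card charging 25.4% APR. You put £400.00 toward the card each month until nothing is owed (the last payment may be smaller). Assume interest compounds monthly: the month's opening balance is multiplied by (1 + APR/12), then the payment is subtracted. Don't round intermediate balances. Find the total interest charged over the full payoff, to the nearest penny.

£12,694.46

Monthly rate r = 25.4%/12 = 2.11667% = 0.0211667.
Payoff takes n = ⌈−ln(1 − rB₀/P)/ln(1+r)⌉ = ⌈67.484⌉ = 68 payments; the last is £194.46.
Total paid = 67·£400.00 + £194.46 = £26,994.46.
Total interest = total paid − principal = £26,994.46 − £14,300.00 = £12,694.46.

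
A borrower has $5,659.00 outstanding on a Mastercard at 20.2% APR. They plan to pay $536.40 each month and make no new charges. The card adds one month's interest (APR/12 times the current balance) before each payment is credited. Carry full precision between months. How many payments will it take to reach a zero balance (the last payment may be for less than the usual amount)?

12 months

Monthly rate r = 20.2%/12 = 1.68333% = 0.0168333.
Recurrence: B ← B·(1+r) − $536.40.
Month 1: interest $95.26; balance after payment $5,217.86.
Month 2: interest $87.83; balance after payment $4,769.29.
Closed form: n = −ln(1 − rB₀/P)/ln(1+r) = −ln(0.82241)/ln(1.01683) ≈ 11.712, so the balance reaches zero during payment 12.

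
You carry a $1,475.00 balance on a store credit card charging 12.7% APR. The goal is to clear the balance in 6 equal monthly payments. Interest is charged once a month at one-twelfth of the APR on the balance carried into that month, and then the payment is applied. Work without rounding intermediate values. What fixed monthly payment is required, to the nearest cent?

$255.02

Monthly rate r = 12.7%/12 = 1.05833% = 0.0105833.
Level-payment amortization: P = B₀·r / (1 − (1+r)^(−n)) = 1475.00·0.0105833 / (1 − 1.01058^(−6)).
Denominator 1 − (1+r)^(−6) = 0.061212689.
P = 15.6104 / 0.061212689 ≈ 255.02.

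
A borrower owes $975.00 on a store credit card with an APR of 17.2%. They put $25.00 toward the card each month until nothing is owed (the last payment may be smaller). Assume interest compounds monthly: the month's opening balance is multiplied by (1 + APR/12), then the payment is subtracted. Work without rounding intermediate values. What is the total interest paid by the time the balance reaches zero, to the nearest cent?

$463.24

Monthly rate r = 17.2%/12 = 1.43333% = 0.0143333.
Payoff takes n = ⌈−ln(1 − rB₀/P)/ln(1+r)⌉ = ⌈57.528⌉ = 58 payments; the last is $13.24.
Total paid = 57·$25.00 + $13.24 = $1,438.24.
Total interest = total paid − principal = $1,438.24 − $975.00 = $463.24.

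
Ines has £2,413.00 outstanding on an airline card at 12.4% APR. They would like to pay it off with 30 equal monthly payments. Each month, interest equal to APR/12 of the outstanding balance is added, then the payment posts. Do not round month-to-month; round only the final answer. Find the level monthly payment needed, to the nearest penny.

£93.96

Monthly rate r = 12.4%/12 = 1.03333% = 0.0103333.
Level-payment amortization: P = B₀·r / (1 − (1+r)^(−n)) = 2413.00·0.0103333 / (1 − 1.01033^(−30)).
Denominator 1 − (1+r)^(−30) = 0.265385408.
P = 24.9343 / 0.265385408 ≈ 93.96.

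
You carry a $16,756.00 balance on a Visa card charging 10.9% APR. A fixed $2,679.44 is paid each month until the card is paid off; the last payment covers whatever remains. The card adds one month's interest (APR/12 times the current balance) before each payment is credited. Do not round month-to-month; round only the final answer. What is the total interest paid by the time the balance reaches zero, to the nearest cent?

Monthly rate r = 10.9%/12 = 0.908333% = 0.00908333.
Payoff takes n = ⌈−ln(1 − rB₀/P)/ln(1+r)⌉ = ⌈6.467⌉ = 7 payments; the last is $1,255.33.
Total paid = 6·$2,679.44 + $1,255.33 = $17,331.97.
Total interest = total paid − principal = $17,331.97 − $16,756.00 = $575.97.

$575.97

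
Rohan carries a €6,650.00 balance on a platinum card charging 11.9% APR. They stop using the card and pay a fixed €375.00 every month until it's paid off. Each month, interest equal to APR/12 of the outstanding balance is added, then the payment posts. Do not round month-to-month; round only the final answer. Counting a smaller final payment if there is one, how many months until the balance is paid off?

Monthly rate r = 11.9%/12 = 0.991667% = 0.00991667.
Recurrence: B ← B·(1+r) − €375.00.
Month 1: interest €65.95; balance after payment €6,340.95.
Month 2: interest €62.88; balance after payment €6,028.83.
Closed form: n = −ln(1 − rB₀/P)/ln(1+r) = −ln(0.82414)/ln(1.00992) ≈ 19.600, so the balance reaches zero during payment 20.

20 payments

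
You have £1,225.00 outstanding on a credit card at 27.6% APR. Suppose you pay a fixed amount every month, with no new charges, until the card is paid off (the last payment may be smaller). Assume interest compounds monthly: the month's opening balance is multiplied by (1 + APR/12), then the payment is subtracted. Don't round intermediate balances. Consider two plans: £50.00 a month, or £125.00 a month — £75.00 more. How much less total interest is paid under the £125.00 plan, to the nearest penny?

£418.64

Monthly rate r = 27.6%/12 = 2.3% = 0.023.
At £50.00/mo: n = ⌈−ln(1 − rB₀/P)/ln(1+r)⌉ = 37 payments (last £22.89); total interest = total paid − £1,225.00 = £597.89.
At £125.00/mo: 12 payments (last £29.25); total interest £179.25.
Interest saved = £597.89 − £179.25 = £418.64.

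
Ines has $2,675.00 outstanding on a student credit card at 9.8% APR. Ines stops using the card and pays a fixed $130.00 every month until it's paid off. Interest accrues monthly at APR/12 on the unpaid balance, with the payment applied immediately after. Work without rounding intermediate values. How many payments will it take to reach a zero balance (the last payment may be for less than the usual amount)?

23 months

Monthly rate r = 9.8%/12 = 0.816667% = 0.00816667.
Recurrence: B ← B·(1+r) − $130.00.
Month 1: interest $21.85; balance after payment $2,566.85.
Month 2: interest $20.96; balance after payment $2,457.81.
Closed form: n = −ln(1 − rB₀/P)/ln(1+r) = −ln(0.83196)/ln(1.00817) ≈ 22.620, so the balance reaches zero during payment 23.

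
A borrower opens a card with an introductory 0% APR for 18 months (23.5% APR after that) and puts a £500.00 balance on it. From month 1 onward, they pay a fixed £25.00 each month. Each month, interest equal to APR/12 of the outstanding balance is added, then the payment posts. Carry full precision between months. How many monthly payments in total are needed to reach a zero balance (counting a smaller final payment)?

Promo months 1–18 at r₀ = 0%/12 = 0; months 19+ at r₁ = 23.5%/12 = 0.0195833.
After month 18 (no interest yet): B = £500.00 − 18·£25.00 = £50.00.
Then at r₁ with £25.00/mo: n₂ = −ln(1 − r₁·B/P)/ln(1+r₁) ≈ 2.06 → 3 more payments.

21 payments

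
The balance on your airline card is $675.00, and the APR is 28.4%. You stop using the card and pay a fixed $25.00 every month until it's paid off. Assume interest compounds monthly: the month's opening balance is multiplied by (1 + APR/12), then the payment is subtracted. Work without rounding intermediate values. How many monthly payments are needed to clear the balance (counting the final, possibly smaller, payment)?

Monthly rate r = 28.4%/12 = 2.36667% = 0.0236667.
Recurrence: B ← B·(1+r) − $25.00.
Month 1: interest $15.97; balance after payment $665.98.
Month 2: interest $15.76; balance after payment $656.74.
Closed form: n = −ln(1 − rB₀/P)/ln(1+r) = −ln(0.361)/ln(1.02367) ≈ 43.559, so the balance reaches zero during payment 44.

44 payments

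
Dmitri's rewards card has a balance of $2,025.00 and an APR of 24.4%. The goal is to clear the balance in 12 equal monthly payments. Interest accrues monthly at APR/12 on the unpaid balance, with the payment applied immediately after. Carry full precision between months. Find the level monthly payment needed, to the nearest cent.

$191.88

Monthly rate r = 24.4%/12 = 2.03333% = 0.0203333.
Level-payment amortization: P = B₀·r / (1 − (1+r)^(−n)) = 2025.00·0.0203333 / (1 − 1.02033^(−12)).
Denominator 1 − (1+r)^(−12) = 0.214592396.
P = 41.175 / 0.214592396 ≈ 191.88.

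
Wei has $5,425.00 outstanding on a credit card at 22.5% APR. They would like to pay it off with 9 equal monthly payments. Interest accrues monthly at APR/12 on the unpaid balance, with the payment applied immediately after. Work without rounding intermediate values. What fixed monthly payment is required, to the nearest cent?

Monthly rate r = 22.5%/12 = 1.875% = 0.01875.
Level-payment amortization: P = B₀·r / (1 − (1+r)^(−n)) = 5425.00·0.01875 / (1 − 1.01875^(−9)).
Denominator 1 − (1+r)^(−9) = 0.153959011.
P = 101.719 / 0.153959011 ≈ 660.69.

$660.69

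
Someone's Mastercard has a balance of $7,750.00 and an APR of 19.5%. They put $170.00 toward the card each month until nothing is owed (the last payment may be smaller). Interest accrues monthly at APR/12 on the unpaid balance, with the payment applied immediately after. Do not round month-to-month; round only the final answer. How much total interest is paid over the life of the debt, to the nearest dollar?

$6,490

Monthly rate r = 19.5%/12 = 1.625% = 0.01625.
Payoff takes n = ⌈−ln(1 − rB₀/P)/ln(1+r)⌉ = ⌈83.762⌉ = 84 payments; the last is $129.76.
Total paid = 83·$170.00 + $129.76 = $14,239.76.
Total interest = total paid − principal = $14,239.76 − $7,750.00 = $6,489.76.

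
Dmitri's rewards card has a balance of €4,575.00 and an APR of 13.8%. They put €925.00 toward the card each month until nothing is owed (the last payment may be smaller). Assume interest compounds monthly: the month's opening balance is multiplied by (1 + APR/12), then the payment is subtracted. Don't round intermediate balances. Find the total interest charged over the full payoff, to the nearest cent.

Monthly rate r = 13.8%/12 = 1.15% = 0.0115.
Payoff takes n = ⌈−ln(1 − rB₀/P)/ln(1+r)⌉ = ⌈5.121⌉ = 6 payments; the last is €112.86.
Total paid = 5·€925.00 + €112.86 = €4,737.86.
Total interest = total paid − principal = €4,737.86 − €4,575.00 = €162.86.

€162.86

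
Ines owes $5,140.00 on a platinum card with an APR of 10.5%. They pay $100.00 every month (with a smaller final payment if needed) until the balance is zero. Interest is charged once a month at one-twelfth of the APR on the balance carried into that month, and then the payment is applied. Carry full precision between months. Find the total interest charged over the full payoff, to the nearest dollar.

$1,717

Monthly rate r = 10.5%/12 = 0.875% = 0.00875.
Payoff takes n = ⌈−ln(1 − rB₀/P)/ln(1+r)⌉ = ⌈68.571⌉ = 69 payments; the last is $57.16.
Total paid = 68·$100.00 + $57.16 = $6,857.16.
Total interest = total paid − principal = $6,857.16 − $5,140.00 = $1,717.16.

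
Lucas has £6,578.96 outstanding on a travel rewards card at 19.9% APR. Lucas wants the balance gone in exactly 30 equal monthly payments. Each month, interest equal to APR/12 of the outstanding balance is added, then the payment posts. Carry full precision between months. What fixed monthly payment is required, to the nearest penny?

£280.13

Monthly rate r = 19.9%/12 = 1.65833% = 0.0165833.
Level-payment amortization: P = B₀·r / (1 − (1+r)^(−n)) = 6578.96·0.0165833 / (1 − 1.01658^(−30)).
Denominator 1 − (1+r)^(−30) = 0.389465174.
P = 109.101 / 0.389465174 ≈ 280.13.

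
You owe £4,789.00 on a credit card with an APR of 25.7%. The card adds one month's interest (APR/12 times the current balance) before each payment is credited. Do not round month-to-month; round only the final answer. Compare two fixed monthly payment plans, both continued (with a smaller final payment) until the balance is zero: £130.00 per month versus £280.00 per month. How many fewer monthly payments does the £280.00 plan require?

52 fewer payments

Monthly rate r = 25.7%/12 = 2.14167% = 0.0214167.
At £130.00/mo: n = ⌈−ln(1 − rB₀/P)/ln(1+r)⌉ = 74 payments (last £54.22); total interest = total paid − £4,789.00 = £4,755.22.
At £280.00/mo: 22 payments (last £148.47); total interest £1,239.47.
Payments saved = 74 − 22 = 52.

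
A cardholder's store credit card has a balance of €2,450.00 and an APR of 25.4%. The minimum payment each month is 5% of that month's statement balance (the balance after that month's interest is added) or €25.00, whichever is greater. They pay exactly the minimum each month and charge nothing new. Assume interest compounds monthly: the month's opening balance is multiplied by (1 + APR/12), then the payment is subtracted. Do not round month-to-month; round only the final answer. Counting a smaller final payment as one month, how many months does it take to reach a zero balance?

79 months

Monthly rate r = 25.4%/12 = 2.11667% = 0.0211667.
While 5% of the post-interest balance exceeds €25.00, each month B ← (B·(1+r))·(1 − 0.05), i.e. B shrinks by the factor (1+r)·0.95 = 0.97011.
This holds for months 1–54. Entering month 55 the balance is €475.84; 5% of the post-interest balance is now below €25.00, so the flat €25.00 minimum applies from here.
From month 55 a fixed €25.00 at rate r clears €475.84 in 25 more payments. Total: 54 + 25 = 79 months.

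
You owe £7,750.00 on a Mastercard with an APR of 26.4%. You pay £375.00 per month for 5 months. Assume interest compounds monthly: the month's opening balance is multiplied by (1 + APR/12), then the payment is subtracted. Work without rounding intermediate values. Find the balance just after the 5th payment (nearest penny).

Monthly rate r = 26.4%/12 = 2.2% = 0.022.
Each month: B ← B·(1+r) − £375.00.
Month 1: interest £170.50; balance after payment £7,545.50.
Month 2: interest £166.00; balance after payment £7,336.50.
Month 3: interest £161.40; balance after payment £7,122.90.
Month 4: interest £156.70; balance after payment £6,904.61.
Month 5: interest £151.90; balance after payment £6,681.51.

£6,681.51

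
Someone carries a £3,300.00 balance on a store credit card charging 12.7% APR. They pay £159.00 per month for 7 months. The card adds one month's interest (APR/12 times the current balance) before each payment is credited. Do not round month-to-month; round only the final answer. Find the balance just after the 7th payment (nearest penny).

£2,403.41

Monthly rate r = 12.7%/12 = 1.05833% = 0.0105833.
Each month: B ← B·(1+r) − £159.00.
Month 1: interest £34.92; balance after payment £3,175.93.
Month 2: interest £33.61; balance after payment £3,050.54.
Month 3: interest £32.28; balance after payment £2,923.82.
Month 4: interest £30.94; balance after payment £2,795.77.
Month 5: interest £29.59; balance after payment £2,666.35.
Month 6: interest £28.22; balance after payment £2,535.57.
Month 7: interest £26.83; balance after payment £2,403.41.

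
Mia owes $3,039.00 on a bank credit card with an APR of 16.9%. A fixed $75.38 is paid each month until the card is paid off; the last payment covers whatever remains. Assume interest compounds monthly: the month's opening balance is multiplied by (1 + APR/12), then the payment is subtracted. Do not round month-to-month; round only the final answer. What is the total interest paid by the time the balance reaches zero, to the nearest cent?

Monthly rate r = 16.9%/12 = 1.40833% = 0.0140833.
Payoff takes n = ⌈−ln(1 − rB₀/P)/ln(1+r)⌉ = ⌈59.980⌉ = 60 payments; the last is $73.86.
Total paid = 59·$75.38 + $73.86 = $4,521.28.
Total interest = total paid − principal = $4,521.28 − $3,039.00 = $1,482.28.

$1,482.28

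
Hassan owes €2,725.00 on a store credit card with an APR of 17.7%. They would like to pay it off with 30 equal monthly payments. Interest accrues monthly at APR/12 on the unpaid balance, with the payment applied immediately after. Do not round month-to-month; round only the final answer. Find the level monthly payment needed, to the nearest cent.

€113.07

Monthly rate r = 17.7%/12 = 1.475% = 0.01475.
Level-payment amortization: P = B₀·r / (1 − (1+r)^(−n)) = 2725.00·0.01475 / (1 − 1.01475^(−30)).
Denominator 1 − (1+r)^(−30) = 0.355492166.
P = 40.1938 / 0.355492166 ≈ 113.07.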